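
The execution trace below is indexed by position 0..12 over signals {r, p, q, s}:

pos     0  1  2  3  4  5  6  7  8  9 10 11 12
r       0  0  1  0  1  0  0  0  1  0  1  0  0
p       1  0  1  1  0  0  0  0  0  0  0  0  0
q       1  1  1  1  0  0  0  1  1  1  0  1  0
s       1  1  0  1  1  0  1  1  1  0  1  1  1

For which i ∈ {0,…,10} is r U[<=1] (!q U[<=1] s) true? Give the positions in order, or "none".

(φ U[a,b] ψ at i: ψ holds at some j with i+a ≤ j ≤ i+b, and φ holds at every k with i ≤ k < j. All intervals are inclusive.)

Evaluate at each i in [0,10]:
  i=0: ✓ (rhs at j=0)
  i=1: ✓ (rhs at j=1)
  i=2: ✓ (rhs at j=3; lhs holds on [2,2])
  i=3: ✓ (rhs at j=3)
  i=4: ✓ (rhs at j=4)
  i=5: ✓ (rhs at j=5)
  i=6: ✓ (rhs at j=6)
  i=7: ✓ (rhs at j=7)
  i=8: ✓ (rhs at j=8)
  i=9: ✗ (lhs fails at k=9 before rhs at j=10)
  i=10: ✓ (rhs at j=10)

0, 1, 2, 3, 4, 5, 6, 7, 8, 10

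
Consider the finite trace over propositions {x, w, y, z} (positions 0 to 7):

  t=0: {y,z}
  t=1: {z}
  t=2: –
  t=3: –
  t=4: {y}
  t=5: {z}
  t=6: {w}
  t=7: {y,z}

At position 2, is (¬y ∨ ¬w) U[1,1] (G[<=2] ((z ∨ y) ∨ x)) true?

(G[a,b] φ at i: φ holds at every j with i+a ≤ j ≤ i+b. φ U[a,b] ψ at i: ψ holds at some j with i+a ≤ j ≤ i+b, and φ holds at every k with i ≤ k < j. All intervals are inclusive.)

False

Need some j in [3,3] with G[<=2] ((z ∨ y) ∨ x), and (¬y ∨ ¬w) at every k in [2,j-1].
  j=3: G[<=2] ((z ∨ y) ∨ x) — fails at 3.
No j in the window works → until fails.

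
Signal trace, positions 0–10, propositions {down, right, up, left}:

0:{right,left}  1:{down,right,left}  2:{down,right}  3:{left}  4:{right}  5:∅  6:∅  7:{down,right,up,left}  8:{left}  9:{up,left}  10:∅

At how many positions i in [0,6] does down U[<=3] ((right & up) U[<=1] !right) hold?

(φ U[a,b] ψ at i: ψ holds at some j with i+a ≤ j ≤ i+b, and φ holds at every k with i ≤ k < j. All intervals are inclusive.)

Evaluate at each i in [0,6]:
  i=0: ✗ (lhs fails at k=0 before rhs at j=3)
  i=1: ✓ (rhs at j=3; lhs holds on [1,2])
  i=2: ✓ (rhs at j=3; lhs holds on [2,2])
  i=3: ✓ (rhs at j=3)
  i=4: ✗ (lhs fails at k=4 before rhs at j=5)
  i=5: ✓ (rhs at j=5)
  i=6: ✓ (rhs at j=6)
Positions where it holds: {1, 2, 3, 5, 6} → 5.

5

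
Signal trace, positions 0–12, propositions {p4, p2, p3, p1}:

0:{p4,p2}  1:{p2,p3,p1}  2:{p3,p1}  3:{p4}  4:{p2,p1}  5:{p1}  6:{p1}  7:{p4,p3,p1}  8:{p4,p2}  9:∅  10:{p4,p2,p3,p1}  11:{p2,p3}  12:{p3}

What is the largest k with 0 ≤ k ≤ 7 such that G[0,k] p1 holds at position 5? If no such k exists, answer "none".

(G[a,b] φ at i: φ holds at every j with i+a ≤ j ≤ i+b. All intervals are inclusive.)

p1 must hold from j=5 onward; find where it first fails.
  j=5: holds
  j=6: holds
  j=7: holds
  j=8: fails
Holds on [5,7], so largest k = 2.

2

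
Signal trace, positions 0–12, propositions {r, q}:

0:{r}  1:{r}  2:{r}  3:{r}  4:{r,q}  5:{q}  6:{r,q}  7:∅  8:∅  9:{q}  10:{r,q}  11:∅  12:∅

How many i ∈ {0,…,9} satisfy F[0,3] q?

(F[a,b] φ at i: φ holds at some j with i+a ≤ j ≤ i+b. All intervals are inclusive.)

Evaluate at each i in [0,9]:
  i=0: ✗ (none in [0,3])
  i=1: ✓ (witness j=4)
  i=2: ✓ (witness j=4)
  i=3: ✓ (witness j=4)
  i=4: ✓ (witness j=4)
  i=5: ✓ (witness j=5)
  i=6: ✓ (witness j=6)
  i=7: ✓ (witness j=9)
  i=8: ✓ (witness j=9)
  i=9: ✓ (witness j=9)
Positions where it holds: {1, 2, 3, 4, 5, 6, 7, 8, 9} → 9.

9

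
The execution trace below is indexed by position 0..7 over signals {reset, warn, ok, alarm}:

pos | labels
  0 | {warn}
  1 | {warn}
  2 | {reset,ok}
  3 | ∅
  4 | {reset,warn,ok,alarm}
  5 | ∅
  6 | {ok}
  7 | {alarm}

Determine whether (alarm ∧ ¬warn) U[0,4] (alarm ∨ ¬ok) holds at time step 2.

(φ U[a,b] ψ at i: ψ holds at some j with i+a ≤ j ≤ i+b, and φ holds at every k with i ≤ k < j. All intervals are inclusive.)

Does not hold

Need some j in [2,6] with (alarm ∨ ¬ok), and (alarm ∧ ¬warn) at every k in [2,j-1].
  j=2: (alarm ∨ ¬ok) false.
  j=3: (alarm ∨ ¬ok) holds, but (alarm ∧ ¬warn) fails at k=2 → not this j.
  j=4: (alarm ∨ ¬ok) holds, but (alarm ∧ ¬warn) fails at k=2 → not this j.
  j=5: (alarm ∨ ¬ok) holds, but (alarm ∧ ¬warn) fails at k=2 → not this j.
  j=6: (alarm ∨ ¬ok) false.
No j in the window works → until fails.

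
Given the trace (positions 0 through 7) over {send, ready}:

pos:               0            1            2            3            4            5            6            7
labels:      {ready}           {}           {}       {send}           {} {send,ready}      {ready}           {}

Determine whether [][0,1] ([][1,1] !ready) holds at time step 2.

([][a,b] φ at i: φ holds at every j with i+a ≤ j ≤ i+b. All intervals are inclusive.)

Yes

Check [][1,1] !ready at every j in [2,3]:
  j=2: holds on [3,3]
  j=3: holds on [4,4]
All positions satisfy it → formula holds.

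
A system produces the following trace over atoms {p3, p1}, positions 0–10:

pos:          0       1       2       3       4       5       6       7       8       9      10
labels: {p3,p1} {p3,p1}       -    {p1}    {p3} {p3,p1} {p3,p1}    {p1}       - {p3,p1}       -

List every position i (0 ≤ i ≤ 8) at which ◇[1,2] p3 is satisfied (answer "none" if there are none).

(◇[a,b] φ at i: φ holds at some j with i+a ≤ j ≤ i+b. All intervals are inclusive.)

0, 2, 3, 4, 5, 7, 8

Evaluate at each i in [0,8]:
  i=0: ✓ (witness j=1)
  i=1: ✗ (none in [2,3])
  i=2: ✓ (witness j=4)
  i=3: ✓ (witness j=4)
  i=4: ✓ (witness j=5)
  i=5: ✓ (witness j=6)
  i=6: ✗ (none in [7,8])
  i=7: ✓ (witness j=9)
  i=8: ✓ (witness j=9)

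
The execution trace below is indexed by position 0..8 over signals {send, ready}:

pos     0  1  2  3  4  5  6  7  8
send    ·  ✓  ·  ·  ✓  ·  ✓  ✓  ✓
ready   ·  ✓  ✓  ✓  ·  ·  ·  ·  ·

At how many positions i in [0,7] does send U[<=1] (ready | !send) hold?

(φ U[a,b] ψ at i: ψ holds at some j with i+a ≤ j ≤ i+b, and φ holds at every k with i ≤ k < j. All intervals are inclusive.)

Evaluate at each i in [0,7]:
  i=0: ✓ (rhs at j=0)
  i=1: ✓ (rhs at j=1)
  i=2: ✓ (rhs at j=2)
  i=3: ✓ (rhs at j=3)
  i=4: ✓ (rhs at j=5; lhs holds on [4,4])
  i=5: ✓ (rhs at j=5)
  i=6: ✗ (no rhs in [6,7])
  i=7: ✗ (no rhs in [7,8])
Positions where it holds: {0, 1, 2, 3, 4, 5} → 6.

6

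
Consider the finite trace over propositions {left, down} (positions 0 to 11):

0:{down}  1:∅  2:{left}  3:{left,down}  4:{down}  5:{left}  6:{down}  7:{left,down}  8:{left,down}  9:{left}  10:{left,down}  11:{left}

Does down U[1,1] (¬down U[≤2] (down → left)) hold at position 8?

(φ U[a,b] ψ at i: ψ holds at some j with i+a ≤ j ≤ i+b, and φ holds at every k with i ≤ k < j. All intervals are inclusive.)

Need some j in [9,9] with (¬down U[≤2] (down → left)), and down at every k in [8,j-1].
  j=9: (¬down U[≤2] (down → left)) holds; down holds at every k in [8,8] → satisfied.

True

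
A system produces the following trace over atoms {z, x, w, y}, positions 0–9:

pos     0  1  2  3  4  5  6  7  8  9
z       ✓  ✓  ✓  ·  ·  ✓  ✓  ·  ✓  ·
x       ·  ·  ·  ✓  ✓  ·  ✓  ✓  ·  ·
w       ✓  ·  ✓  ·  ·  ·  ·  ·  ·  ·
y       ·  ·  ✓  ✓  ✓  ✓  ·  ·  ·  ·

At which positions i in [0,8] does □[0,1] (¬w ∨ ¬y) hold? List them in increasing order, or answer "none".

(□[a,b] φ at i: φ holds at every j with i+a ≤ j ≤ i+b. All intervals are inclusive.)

Evaluate at each i in [0,8]:
  i=0: ✓ (all of [0,1])
  i=1: ✗ (fails at j=2)
  i=2: ✗ (fails at j=2)
  i=3: ✓ (all of [3,4])
  i=4: ✓ (all of [4,5])
  i=5: ✓ (all of [5,6])
  i=6: ✓ (all of [6,7])
  i=7: ✓ (all of [7,8])
  i=8: ✓ (all of [8,9])

0, 3, 4, 5, 6, 7, 8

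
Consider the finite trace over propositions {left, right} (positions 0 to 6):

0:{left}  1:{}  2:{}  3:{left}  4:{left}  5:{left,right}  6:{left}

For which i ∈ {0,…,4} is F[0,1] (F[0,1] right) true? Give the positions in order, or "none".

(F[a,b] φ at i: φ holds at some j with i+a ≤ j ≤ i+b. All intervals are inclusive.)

Evaluate at each i in [0,4]:
  i=0: ✗ (none in [0,1])
  i=1: ✗ (none in [1,2])
  i=2: ✗ (none in [2,3])
  i=3: ✓ (witness j=4)
  i=4: ✓ (witness j=4)

3, 4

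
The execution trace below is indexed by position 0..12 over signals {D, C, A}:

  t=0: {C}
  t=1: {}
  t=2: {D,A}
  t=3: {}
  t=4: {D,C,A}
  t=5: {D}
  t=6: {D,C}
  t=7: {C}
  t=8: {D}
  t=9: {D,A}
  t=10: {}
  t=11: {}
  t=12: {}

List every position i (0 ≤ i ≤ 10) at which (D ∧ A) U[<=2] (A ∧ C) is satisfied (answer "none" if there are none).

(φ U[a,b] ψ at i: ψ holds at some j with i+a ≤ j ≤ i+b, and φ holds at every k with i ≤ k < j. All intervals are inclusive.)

4

Evaluate at each i in [0,10]:
  i=0: ✗ (no rhs in [0,2])
  i=1: ✗ (no rhs in [1,3])
  i=2: ✗ (lhs fails at k=3 before rhs at j=4)
  i=3: ✗ (lhs fails at k=3 before rhs at j=4)
  i=4: ✓ (rhs at j=4)
  i=5: ✗ (no rhs in [5,7])
  i=6: ✗ (no rhs in [6,8])
  i=7: ✗ (no rhs in [7,9])
  i=8: ✗ (no rhs in [8,10])
  i=9: ✗ (no rhs in [9,11])
  i=10: ✗ (no rhs in [10,12])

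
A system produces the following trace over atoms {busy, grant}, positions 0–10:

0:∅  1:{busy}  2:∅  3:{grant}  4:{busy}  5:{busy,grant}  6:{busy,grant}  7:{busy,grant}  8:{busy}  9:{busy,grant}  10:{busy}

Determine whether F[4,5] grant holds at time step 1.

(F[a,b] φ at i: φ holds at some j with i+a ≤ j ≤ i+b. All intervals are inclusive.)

Check grant at each j in [5,6]:
  j=5: true
  j=6: true
Found at j=5 → formula holds.

True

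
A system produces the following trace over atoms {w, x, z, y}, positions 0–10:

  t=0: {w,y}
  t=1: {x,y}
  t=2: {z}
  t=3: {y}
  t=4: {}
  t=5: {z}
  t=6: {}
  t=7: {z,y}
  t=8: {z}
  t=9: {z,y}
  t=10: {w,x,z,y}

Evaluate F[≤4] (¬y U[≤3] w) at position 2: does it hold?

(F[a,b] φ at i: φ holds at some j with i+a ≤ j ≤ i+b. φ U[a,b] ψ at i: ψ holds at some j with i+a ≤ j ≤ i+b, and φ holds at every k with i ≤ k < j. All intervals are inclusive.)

Check (¬y U[≤3] w) at each j in [2,6]:
  j=2: fails
  j=3: fails
  j=4: fails
  j=5: fails
  j=6: fails
No position in the window satisfies it → formula fails.

False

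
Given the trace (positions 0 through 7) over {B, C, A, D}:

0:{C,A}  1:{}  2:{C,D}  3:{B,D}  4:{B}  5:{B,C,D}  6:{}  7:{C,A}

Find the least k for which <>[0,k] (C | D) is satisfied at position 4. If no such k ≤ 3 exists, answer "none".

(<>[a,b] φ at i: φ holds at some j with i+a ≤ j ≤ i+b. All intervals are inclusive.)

1

Scan j = 4,5,… for (C | D):
  j=4: fails
  j=5: holds
First hit at j=5, so smallest k = 5-4 = 1.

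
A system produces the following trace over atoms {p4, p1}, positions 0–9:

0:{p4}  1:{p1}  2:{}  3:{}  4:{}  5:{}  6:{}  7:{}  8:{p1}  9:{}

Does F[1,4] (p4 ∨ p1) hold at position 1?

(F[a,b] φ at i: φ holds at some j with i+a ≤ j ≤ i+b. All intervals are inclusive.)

No

Check (p4 ∨ p1) at each j in [2,5]:
  j=2: false
  j=3: false
  j=4: false
  j=5: false
No position in the window satisfies it → formula fails.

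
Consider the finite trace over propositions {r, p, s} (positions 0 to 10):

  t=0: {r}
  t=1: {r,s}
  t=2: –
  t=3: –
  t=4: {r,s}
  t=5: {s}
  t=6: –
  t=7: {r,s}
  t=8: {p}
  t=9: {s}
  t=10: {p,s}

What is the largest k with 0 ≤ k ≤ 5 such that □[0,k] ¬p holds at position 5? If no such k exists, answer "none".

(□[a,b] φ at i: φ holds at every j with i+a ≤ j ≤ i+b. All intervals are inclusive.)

¬p must hold from j=5 onward; find where it first fails.
  j=5: holds
  j=6: holds
  j=7: holds
  j=8: fails
Holds on [5,7], so largest k = 2.

2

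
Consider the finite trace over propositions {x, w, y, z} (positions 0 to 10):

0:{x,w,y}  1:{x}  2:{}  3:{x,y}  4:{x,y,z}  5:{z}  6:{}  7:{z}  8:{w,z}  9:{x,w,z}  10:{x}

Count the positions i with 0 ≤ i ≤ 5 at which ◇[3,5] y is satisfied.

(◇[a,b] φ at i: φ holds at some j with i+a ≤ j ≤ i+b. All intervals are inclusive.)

Evaluate at each i in [0,5]:
  i=0: ✓ (witness j=3)
  i=1: ✓ (witness j=4)
  i=2: ✗ (none in [5,7])
  i=3: ✗ (none in [6,8])
  i=4: ✗ (none in [7,9])
  i=5: ✗ (none in [8,10])
Positions where it holds: {0, 1} → 2.

2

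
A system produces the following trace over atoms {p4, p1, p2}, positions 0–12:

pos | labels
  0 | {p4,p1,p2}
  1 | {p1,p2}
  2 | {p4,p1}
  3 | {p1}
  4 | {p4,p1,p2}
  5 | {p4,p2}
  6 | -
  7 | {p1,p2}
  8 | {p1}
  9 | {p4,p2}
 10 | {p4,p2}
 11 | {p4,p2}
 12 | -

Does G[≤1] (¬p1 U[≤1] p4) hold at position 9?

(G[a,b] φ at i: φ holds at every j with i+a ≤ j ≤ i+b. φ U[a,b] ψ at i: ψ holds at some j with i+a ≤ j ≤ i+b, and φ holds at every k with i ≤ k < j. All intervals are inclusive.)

True

Check (¬p1 U[≤1] p4) at every j in [9,10]:
  j=9: holds
  j=10: holds
All positions satisfy it → formula holds.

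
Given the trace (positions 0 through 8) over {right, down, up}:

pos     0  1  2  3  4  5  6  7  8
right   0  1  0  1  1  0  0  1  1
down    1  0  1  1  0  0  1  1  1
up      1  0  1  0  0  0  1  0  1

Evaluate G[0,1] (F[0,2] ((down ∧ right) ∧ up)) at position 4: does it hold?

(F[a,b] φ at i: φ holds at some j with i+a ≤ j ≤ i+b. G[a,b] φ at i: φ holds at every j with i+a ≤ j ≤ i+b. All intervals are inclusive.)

Does not hold

Check F[0,2] ((down ∧ right) ∧ up) at every j in [4,5]:
  j=4: fails (none in [4,6])
  j=5: fails (none in [5,7])
Fails at j=4 → formula fails.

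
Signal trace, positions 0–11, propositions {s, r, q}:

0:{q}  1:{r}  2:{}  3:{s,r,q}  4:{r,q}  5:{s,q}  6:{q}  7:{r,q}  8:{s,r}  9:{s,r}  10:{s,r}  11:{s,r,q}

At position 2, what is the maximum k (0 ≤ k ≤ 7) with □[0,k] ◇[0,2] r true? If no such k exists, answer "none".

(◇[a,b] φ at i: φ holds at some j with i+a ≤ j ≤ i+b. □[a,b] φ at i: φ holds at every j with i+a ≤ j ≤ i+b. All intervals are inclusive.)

7

◇[0,2] r must hold from j=2 onward; find where it first fails.
  j=2: holds
  j=3: holds
  j=4: holds
  j=5: holds
  j=6: holds
  j=7: holds
  j=8: holds
  j=9: holds
Holds through j=9; largest k = 7.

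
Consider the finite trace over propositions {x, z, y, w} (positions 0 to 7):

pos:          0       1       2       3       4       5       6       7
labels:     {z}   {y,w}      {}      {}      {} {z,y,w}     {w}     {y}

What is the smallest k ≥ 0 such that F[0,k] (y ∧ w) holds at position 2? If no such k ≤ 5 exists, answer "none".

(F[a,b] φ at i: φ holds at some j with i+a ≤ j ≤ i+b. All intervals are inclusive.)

3

Scan j = 2,3,… for (y ∧ w):
  j=2: fails
  j=3: fails
  j=4: fails
  j=5: holds
First hit at j=5, so smallest k = 5-2 = 3.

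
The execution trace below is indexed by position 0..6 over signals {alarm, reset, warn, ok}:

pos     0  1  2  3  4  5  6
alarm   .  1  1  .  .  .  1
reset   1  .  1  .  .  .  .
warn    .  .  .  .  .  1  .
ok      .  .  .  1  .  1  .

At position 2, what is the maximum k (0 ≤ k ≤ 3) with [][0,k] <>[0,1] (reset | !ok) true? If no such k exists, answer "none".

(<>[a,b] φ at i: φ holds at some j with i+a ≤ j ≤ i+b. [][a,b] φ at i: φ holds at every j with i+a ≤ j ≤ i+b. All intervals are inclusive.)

<>[0,1] (reset | !ok) must hold from j=2 onward; find where it first fails.
  j=2: holds
  j=3: holds
  j=4: holds
  j=5: holds
Holds through j=5; largest k = 3.

3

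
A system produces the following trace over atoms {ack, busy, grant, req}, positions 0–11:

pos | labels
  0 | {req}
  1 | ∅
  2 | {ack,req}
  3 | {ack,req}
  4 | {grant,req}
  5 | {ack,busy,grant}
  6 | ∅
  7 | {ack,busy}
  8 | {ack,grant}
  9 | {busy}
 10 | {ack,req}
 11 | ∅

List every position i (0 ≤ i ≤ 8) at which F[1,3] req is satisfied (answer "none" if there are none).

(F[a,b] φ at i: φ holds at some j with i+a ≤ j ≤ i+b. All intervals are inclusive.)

0, 1, 2, 3, 7, 8

Evaluate at each i in [0,8]:
  i=0: ✓ (witness j=2)
  i=1: ✓ (witness j=2)
  i=2: ✓ (witness j=3)
  i=3: ✓ (witness j=4)
  i=4: ✗ (none in [5,7])
  i=5: ✗ (none in [6,8])
  i=6: ✗ (none in [7,9])
  i=7: ✓ (witness j=10)
  i=8: ✓ (witness j=10)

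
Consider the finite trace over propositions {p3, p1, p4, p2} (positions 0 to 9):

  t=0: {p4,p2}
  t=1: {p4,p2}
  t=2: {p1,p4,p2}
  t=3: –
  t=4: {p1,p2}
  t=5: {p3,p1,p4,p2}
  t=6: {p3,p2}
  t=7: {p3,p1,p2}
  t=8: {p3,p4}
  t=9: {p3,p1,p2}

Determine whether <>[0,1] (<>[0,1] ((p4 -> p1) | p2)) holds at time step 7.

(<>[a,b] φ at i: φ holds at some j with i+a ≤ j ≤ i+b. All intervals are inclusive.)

Yes

Check <>[0,1] ((p4 -> p1) | p2) at each j in [7,8]:
  j=7: holds (witness at 7)
  j=8: holds (witness at 9)
Found at j=7 → formula holds.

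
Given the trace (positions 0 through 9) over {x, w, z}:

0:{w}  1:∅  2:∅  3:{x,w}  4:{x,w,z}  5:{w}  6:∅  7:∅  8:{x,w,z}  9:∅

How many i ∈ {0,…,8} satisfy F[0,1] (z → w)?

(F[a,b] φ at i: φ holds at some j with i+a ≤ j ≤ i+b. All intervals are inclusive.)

Evaluate at each i in [0,8]:
  i=0: ✓ (witness j=0)
  i=1: ✓ (witness j=1)
  i=2: ✓ (witness j=2)
  i=3: ✓ (witness j=3)
  i=4: ✓ (witness j=4)
  i=5: ✓ (witness j=5)
  i=6: ✓ (witness j=6)
  i=7: ✓ (witness j=7)
  i=8: ✓ (witness j=8)
Positions where it holds: {0, 1, 2, 3, 4, 5, 6, 7, 8} → 9.

9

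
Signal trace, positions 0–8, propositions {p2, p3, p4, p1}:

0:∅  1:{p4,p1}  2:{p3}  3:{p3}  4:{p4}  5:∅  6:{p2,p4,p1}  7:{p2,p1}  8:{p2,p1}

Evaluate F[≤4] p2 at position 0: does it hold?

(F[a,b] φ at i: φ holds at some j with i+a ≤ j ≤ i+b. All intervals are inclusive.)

Does not hold

Check p2 at each j in [0,4]:
  j=0: false
  j=1: false
  j=2: false
  j=3: false
  j=4: false
No position in the window satisfies it → formula fails.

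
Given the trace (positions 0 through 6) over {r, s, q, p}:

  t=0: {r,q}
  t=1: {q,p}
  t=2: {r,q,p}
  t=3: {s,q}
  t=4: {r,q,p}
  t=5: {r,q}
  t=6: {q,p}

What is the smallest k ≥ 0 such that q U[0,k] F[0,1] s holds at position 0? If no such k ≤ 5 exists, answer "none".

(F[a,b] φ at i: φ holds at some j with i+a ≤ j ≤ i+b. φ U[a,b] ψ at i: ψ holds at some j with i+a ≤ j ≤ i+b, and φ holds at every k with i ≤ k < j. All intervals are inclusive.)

2

Need earliest j ≥ 0 with F[0,1] s, and q at every k in [0,j-1].
  j=0: rhs fails.
  j=1: rhs fails.
  j=2: rhs holds; lhs holds on [0,1]. k = 2.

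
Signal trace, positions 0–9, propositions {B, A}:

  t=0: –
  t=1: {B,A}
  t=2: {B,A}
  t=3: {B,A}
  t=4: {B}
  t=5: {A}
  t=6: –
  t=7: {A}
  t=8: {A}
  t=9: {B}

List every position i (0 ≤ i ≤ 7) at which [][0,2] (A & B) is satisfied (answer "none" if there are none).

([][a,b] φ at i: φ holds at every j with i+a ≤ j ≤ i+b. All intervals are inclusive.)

1

Evaluate at each i in [0,7]:
  i=0: ✗ (fails at j=0)
  i=1: ✓ (all of [1,3])
  i=2: ✗ (fails at j=4)
  i=3: ✗ (fails at j=4)
  i=4: ✗ (fails at j=4)
  i=5: ✗ (fails at j=5)
  i=6: ✗ (fails at j=6)
  i=7: ✗ (fails at j=7)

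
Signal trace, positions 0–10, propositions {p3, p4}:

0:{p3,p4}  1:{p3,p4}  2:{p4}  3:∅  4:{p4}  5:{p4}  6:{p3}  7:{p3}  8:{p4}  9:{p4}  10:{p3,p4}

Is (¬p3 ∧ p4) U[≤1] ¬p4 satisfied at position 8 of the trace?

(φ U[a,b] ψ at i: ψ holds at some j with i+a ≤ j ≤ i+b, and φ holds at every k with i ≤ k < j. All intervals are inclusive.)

Need some j in [8,9] with ¬p4, and (¬p3 ∧ p4) at every k in [8,j-1].
  j=8: ¬p4 false.
  j=9: ¬p4 false.
No j in the window works → until fails.

No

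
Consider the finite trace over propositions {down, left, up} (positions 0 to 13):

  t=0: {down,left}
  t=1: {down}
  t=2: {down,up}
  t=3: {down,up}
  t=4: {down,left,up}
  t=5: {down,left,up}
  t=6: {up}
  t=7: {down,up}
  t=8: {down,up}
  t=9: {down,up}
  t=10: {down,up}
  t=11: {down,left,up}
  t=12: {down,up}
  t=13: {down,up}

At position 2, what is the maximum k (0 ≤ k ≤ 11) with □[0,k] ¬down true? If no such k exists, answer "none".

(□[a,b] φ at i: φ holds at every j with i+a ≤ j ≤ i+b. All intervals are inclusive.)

none

¬down must hold from j=2 onward; find where it first fails.
  j=2: fails → no k works.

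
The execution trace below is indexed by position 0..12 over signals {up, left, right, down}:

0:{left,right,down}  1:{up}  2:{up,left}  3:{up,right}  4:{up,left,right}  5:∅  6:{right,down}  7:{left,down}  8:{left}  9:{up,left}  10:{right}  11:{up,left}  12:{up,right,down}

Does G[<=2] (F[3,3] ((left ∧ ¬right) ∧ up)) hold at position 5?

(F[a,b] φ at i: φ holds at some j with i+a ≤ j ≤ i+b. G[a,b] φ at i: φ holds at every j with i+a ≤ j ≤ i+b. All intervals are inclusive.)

False

Check F[3,3] ((left ∧ ¬right) ∧ up) at every j in [5,7]:
  j=5: fails (none in [8,8])
  j=6: holds (witness at 9)
  j=7: fails (none in [10,10])
Fails at j=5 → formula fails.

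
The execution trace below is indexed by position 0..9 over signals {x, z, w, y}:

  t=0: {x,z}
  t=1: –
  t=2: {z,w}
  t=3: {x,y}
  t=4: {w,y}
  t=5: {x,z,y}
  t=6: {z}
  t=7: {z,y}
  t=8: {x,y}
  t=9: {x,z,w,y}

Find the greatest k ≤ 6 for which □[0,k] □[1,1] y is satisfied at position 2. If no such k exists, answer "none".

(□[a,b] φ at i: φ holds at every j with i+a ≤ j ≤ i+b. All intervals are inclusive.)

□[1,1] y must hold from j=2 onward; find where it first fails.
  j=2: holds
  j=3: holds
  j=4: holds
  j=5: fails
Holds on [2,4], so largest k = 2.

2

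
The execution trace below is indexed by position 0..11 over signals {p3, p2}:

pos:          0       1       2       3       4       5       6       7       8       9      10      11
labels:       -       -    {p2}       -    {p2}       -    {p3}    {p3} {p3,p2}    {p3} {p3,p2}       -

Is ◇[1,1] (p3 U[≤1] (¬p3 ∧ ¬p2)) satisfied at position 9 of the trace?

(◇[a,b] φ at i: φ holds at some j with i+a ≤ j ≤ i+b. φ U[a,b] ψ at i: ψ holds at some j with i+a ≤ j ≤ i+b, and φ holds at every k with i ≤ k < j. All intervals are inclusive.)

Check (p3 U[≤1] (¬p3 ∧ ¬p2)) at each j in [10,10]:
  j=10: holds
Found at j=10 → formula holds.

Yes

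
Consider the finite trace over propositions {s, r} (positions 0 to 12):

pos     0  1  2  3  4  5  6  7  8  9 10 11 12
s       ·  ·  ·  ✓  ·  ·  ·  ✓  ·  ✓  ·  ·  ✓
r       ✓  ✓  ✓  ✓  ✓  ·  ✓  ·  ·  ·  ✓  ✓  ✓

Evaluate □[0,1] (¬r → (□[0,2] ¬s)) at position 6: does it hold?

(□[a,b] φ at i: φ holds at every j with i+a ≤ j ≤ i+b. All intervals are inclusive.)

Check (¬r → (□[0,2] ¬s)) at every j in [6,7]:
  j=6: antecedent false → ✓
  j=7: antecedent true; consequent fails at 7 → ✗
Fails at j=7 → formula fails.

Does not hold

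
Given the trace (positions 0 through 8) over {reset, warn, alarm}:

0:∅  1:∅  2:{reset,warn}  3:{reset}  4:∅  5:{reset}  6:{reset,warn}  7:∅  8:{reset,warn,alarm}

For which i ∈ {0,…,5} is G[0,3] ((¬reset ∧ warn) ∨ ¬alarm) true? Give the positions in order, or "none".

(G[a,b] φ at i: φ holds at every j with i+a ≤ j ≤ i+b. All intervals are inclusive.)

0, 1, 2, 3, 4

Evaluate at each i in [0,5]:
  i=0: ✓ (all of [0,3])
  i=1: ✓ (all of [1,4])
  i=2: ✓ (all of [2,5])
  i=3: ✓ (all of [3,6])
  i=4: ✓ (all of [4,7])
  i=5: ✗ (fails at j=8)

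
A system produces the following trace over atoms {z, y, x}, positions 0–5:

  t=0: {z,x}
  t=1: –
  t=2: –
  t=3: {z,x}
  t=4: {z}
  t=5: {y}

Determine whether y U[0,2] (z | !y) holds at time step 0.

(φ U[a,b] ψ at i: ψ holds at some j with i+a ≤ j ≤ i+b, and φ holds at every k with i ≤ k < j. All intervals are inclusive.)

Holds

Need some j in [0,2] with (z | !y), and y at every k in [0,j-1].
  j=0: (z | !y) holds; no prefix to check → satisfied.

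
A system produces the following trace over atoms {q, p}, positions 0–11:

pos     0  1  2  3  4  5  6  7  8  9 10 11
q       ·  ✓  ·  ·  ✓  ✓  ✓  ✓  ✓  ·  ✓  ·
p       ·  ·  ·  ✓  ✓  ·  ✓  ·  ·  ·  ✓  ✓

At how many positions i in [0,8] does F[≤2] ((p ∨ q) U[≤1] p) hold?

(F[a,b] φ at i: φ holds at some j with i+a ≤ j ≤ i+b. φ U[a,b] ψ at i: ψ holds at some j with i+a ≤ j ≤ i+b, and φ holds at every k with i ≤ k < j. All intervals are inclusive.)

Evaluate at each i in [0,8]:
  i=0: ✗ (none in [0,2])
  i=1: ✓ (witness j=3)
  i=2: ✓ (witness j=3)
  i=3: ✓ (witness j=3)
  i=4: ✓ (witness j=4)
  i=5: ✓ (witness j=5)
  i=6: ✓ (witness j=6)
  i=7: ✗ (none in [7,9])
  i=8: ✓ (witness j=10)
Positions where it holds: {1, 2, 3, 4, 5, 6, 8} → 7.

7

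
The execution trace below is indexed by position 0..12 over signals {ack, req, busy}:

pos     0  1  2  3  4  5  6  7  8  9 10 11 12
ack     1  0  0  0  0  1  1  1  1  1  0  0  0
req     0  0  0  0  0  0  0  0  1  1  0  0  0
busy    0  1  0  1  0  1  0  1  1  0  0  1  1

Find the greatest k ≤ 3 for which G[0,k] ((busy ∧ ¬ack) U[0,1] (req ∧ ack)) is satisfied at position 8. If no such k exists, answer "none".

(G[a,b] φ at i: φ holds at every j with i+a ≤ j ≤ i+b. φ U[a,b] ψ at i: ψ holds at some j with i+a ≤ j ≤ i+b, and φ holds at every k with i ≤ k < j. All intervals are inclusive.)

1

((busy ∧ ¬ack) U[0,1] (req ∧ ack)) must hold from j=8 onward; find where it first fails.
  j=8: holds
  j=9: holds
  j=10: fails
Holds on [8,9], so largest k = 1.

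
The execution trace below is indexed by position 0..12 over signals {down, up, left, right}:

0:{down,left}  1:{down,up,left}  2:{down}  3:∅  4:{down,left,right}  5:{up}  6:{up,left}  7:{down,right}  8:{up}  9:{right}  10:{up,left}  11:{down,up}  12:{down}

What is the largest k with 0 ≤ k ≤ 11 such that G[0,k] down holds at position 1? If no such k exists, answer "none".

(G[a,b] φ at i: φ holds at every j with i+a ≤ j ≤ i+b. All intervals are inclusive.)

down must hold from j=1 onward; find where it first fails.
  j=1: holds
  j=2: holds
  j=3: fails
Holds on [1,2], so largest k = 1.

1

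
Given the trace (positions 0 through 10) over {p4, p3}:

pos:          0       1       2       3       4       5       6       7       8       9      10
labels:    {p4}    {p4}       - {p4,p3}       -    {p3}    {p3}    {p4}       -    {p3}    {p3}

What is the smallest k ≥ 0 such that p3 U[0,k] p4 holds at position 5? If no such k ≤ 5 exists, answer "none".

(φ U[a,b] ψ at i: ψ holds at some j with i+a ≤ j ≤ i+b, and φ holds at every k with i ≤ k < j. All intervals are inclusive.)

2

Need earliest j ≥ 5 with p4, and p3 at every k in [5,j-1].
  j=5: rhs fails.
  j=6: rhs fails.
  j=7: rhs holds; lhs holds on [5,6]. k = 2.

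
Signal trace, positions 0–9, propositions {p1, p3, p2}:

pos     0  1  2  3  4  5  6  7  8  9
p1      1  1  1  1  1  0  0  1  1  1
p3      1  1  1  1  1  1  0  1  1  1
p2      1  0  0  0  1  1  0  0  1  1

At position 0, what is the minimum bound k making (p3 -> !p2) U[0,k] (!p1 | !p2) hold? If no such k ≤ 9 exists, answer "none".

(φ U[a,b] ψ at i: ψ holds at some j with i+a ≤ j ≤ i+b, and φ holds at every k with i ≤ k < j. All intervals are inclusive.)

none

Need earliest j ≥ 0 with (!p1 | !p2), and (p3 -> !p2) at every k in [0,j-1].
  j=0: rhs fails.
  j=1: rhs holds but lhs fails at k=0.
  j=2: rhs holds but lhs fails at k=0.
  j=3: rhs holds but lhs fails at k=0.
  j=4: rhs fails.
  j=5: rhs holds but lhs fails at k=0.
  j=6: rhs holds but lhs fails at k=0.
  j=7: rhs holds but lhs fails at k=0.
  j=8: rhs fails.
  j=9: rhs fails.
No witness within the range → none.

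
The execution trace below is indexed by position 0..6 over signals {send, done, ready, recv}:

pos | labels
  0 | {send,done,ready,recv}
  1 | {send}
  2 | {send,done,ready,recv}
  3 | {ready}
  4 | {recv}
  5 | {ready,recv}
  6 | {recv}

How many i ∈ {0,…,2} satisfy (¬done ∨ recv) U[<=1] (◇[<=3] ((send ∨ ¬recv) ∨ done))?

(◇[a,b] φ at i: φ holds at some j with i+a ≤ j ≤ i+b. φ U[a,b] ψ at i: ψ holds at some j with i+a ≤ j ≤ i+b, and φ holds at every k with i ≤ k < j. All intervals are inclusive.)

3

Evaluate at each i in [0,2]:
  i=0: ✓ (rhs at j=0)
  i=1: ✓ (rhs at j=1)
  i=2: ✓ (rhs at j=2)
Positions where it holds: {0, 1, 2} → 3.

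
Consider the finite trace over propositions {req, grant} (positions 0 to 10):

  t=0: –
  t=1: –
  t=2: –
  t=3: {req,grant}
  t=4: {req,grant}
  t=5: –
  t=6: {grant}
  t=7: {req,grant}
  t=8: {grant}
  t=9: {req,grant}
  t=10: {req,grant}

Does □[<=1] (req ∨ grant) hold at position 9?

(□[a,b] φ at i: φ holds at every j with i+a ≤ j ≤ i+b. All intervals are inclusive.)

True

Check (req ∨ grant) at every j in [9,10]:
  j=9: true
  j=10: true
All positions satisfy it → formula holds.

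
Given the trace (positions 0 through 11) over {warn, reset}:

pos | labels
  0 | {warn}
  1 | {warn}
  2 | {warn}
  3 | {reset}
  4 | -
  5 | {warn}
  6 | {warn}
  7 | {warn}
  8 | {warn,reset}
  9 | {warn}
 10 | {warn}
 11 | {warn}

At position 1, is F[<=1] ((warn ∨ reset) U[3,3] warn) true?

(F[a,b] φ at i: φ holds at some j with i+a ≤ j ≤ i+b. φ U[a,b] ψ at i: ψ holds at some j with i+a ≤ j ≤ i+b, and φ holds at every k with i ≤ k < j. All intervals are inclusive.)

No

Check ((warn ∨ reset) U[3,3] warn) at each j in [1,2]:
  j=1: fails
  j=2: fails
No position in the window satisfies it → formula fails.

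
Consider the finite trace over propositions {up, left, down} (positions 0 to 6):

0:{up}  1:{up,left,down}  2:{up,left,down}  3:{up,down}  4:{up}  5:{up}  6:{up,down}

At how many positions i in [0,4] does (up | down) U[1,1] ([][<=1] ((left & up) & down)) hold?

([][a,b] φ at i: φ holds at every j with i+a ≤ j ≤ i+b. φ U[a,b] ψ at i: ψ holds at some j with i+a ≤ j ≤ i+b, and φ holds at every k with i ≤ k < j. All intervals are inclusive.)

1

Evaluate at each i in [0,4]:
  i=0: ✓ (rhs at j=1; lhs holds on [0,0])
  i=1: ✗ (no rhs in [2,2])
  i=2: ✗ (no rhs in [3,3])
  i=3: ✗ (no rhs in [4,4])
  i=4: ✗ (no rhs in [5,5])
Positions where it holds: {0} → 1.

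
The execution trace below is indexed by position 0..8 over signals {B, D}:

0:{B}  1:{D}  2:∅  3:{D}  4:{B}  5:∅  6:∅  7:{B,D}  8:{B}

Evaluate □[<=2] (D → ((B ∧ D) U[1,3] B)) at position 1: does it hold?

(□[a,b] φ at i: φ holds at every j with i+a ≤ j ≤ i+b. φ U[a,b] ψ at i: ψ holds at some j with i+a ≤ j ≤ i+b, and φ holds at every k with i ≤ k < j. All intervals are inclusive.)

False

Check (D → ((B ∧ D) U[1,3] B)) at every j in [1,3]:
  j=1: antecedent true; consequent fails → ✗
  j=2: antecedent false → ✓
  j=3: antecedent true; consequent fails → ✗
Fails at j=1 → formula fails.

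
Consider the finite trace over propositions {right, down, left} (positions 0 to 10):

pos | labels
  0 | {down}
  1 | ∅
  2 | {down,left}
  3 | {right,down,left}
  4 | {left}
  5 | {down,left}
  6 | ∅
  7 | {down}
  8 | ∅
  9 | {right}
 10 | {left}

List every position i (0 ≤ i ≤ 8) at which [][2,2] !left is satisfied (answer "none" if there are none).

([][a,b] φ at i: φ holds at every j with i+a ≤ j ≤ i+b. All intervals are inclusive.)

Evaluate at each i in [0,8]:
  i=0: ✗ (fails at j=2)
  i=1: ✗ (fails at j=3)
  i=2: ✗ (fails at j=4)
  i=3: ✗ (fails at j=5)
  i=4: ✓ (all of [6,6])
  i=5: ✓ (all of [7,7])
  i=6: ✓ (all of [8,8])
  i=7: ✓ (all of [9,9])
  i=8: ✗ (fails at j=10)

4, 5, 6, 7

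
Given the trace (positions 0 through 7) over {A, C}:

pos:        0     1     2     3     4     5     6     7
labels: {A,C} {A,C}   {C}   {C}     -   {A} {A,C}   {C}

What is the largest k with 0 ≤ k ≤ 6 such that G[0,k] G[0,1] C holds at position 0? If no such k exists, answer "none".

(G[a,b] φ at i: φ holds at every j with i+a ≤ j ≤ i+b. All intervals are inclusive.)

G[0,1] C must hold from j=0 onward; find where it first fails.
  j=0: holds
  j=1: holds
  j=2: holds
  j=3: fails
Holds on [0,2], so largest k = 2.

2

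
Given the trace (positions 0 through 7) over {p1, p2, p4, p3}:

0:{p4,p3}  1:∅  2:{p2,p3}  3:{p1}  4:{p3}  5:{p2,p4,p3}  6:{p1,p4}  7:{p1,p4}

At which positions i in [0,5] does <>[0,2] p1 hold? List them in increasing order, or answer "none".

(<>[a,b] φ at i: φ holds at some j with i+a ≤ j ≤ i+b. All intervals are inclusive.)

1, 2, 3, 4, 5

Evaluate at each i in [0,5]:
  i=0: ✗ (none in [0,2])
  i=1: ✓ (witness j=3)
  i=2: ✓ (witness j=3)
  i=3: ✓ (witness j=3)
  i=4: ✓ (witness j=6)
  i=5: ✓ (witness j=6)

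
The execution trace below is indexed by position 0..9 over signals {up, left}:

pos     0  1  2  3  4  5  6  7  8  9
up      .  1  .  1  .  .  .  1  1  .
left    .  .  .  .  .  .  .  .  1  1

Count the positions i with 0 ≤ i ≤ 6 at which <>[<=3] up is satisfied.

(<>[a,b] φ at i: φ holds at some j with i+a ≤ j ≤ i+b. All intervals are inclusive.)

7

Evaluate at each i in [0,6]:
  i=0: ✓ (witness j=1)
  i=1: ✓ (witness j=1)
  i=2: ✓ (witness j=3)
  i=3: ✓ (witness j=3)
  i=4: ✓ (witness j=7)
  i=5: ✓ (witness j=7)
  i=6: ✓ (witness j=7)
Positions where it holds: {0, 1, 2, 3, 4, 5, 6} → 7.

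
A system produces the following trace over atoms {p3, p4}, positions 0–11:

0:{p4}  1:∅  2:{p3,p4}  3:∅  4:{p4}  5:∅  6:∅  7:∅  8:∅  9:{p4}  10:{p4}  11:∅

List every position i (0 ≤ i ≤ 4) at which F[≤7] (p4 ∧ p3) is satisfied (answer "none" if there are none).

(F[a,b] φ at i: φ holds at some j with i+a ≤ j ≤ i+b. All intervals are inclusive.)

0, 1, 2

Evaluate at each i in [0,4]:
  i=0: ✓ (witness j=2)
  i=1: ✓ (witness j=2)
  i=2: ✓ (witness j=2)
  i=3: ✗ (none in [3,10])
  i=4: ✗ (none in [4,11])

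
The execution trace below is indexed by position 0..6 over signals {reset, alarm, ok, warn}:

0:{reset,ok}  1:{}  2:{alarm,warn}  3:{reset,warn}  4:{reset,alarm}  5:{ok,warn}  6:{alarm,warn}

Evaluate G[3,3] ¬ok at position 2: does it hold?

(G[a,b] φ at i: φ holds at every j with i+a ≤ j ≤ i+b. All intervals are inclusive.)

Check ¬ok at every j in [5,5]:
  j=5: false
Fails at j=5 → formula fails.

Does not hold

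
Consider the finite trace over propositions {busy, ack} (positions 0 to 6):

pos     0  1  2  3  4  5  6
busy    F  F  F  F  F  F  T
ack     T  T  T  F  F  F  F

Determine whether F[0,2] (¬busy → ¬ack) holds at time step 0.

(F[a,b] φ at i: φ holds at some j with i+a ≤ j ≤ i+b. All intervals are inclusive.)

No

Check (¬busy → ¬ack) at each j in [0,2]:
  j=0: false
  j=1: false
  j=2: false
No position in the window satisfies it → formula fails.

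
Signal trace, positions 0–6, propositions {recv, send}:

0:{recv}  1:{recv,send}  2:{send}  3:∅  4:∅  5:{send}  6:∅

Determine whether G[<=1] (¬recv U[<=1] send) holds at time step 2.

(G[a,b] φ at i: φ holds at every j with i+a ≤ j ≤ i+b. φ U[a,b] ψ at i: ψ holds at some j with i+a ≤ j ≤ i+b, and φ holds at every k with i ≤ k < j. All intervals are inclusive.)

Check (¬recv U[<=1] send) at every j in [2,3]:
  j=2: holds
  j=3: fails
Fails at j=3 → formula fails.

No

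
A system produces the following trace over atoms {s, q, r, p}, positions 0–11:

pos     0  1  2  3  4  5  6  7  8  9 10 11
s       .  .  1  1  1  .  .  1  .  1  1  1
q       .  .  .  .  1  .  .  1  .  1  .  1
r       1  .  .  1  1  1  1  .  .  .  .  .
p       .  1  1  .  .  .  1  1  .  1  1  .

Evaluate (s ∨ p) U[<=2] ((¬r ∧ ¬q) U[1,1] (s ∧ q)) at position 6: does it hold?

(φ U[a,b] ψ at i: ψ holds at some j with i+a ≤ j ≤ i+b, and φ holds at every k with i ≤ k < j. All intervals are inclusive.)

Yes

Need some j in [6,8] with ((¬r ∧ ¬q) U[1,1] (s ∧ q)), and (s ∨ p) at every k in [6,j-1].
  j=6: ((¬r ∧ ¬q) U[1,1] (s ∧ q)) — fails.
  j=7: ((¬r ∧ ¬q) U[1,1] (s ∧ q)) — fails.
  j=8: ((¬r ∧ ¬q) U[1,1] (s ∧ q)) holds; (s ∨ p) holds at every k in [6,7] → satisfied.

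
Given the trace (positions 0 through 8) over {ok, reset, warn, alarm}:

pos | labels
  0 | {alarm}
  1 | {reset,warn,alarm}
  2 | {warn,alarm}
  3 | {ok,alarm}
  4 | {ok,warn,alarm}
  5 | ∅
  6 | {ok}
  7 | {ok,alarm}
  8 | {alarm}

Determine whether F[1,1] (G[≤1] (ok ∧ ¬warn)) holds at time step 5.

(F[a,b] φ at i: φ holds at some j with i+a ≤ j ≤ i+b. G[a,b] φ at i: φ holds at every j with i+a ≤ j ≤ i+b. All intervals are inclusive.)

Yes

Check G[≤1] (ok ∧ ¬warn) at each j in [6,6]:
  j=6: holds on [6,7]
Found at j=6 → formula holds.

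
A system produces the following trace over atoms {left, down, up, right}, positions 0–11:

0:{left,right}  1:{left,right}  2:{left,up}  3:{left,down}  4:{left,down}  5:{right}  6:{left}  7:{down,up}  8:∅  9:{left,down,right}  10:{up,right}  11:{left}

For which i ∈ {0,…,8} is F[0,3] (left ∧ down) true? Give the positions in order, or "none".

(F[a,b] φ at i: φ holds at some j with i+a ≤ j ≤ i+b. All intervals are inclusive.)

Evaluate at each i in [0,8]:
  i=0: ✓ (witness j=3)
  i=1: ✓ (witness j=3)
  i=2: ✓ (witness j=3)
  i=3: ✓ (witness j=3)
  i=4: ✓ (witness j=4)
  i=5: ✗ (none in [5,8])
  i=6: ✓ (witness j=9)
  i=7: ✓ (witness j=9)
  i=8: ✓ (witness j=9)

0, 1, 2, 3, 4, 6, 7, 8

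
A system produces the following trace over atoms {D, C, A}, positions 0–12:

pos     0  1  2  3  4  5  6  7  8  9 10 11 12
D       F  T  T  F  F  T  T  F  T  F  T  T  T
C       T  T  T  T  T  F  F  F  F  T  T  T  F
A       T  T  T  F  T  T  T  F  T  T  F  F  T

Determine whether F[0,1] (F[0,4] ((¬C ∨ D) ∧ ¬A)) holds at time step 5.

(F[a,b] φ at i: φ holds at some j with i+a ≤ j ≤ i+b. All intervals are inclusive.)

Yes

Check F[0,4] ((¬C ∨ D) ∧ ¬A) at each j in [5,6]:
  j=5: holds (witness at 7)
  j=6: holds (witness at 7)
Found at j=5 → formula holds.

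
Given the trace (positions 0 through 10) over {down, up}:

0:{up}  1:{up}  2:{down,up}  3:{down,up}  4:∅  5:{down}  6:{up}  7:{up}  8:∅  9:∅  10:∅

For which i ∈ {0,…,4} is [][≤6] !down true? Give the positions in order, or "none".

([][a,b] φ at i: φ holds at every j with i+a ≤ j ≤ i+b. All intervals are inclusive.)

Evaluate at each i in [0,4]:
  i=0: ✗ (fails at j=2)
  i=1: ✗ (fails at j=2)
  i=2: ✗ (fails at j=2)
  i=3: ✗ (fails at j=3)
  i=4: ✗ (fails at j=5)

none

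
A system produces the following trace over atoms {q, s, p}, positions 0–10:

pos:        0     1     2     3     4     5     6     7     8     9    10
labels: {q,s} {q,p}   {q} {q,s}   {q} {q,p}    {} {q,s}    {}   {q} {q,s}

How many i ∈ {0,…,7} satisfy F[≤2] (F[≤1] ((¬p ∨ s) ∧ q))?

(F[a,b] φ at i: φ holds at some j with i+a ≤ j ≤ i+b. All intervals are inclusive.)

8

Evaluate at each i in [0,7]:
  i=0: ✓ (witness j=0)
  i=1: ✓ (witness j=1)
  i=2: ✓ (witness j=2)
  i=3: ✓ (witness j=3)
  i=4: ✓ (witness j=4)
  i=5: ✓ (witness j=6)
  i=6: ✓ (witness j=6)
  i=7: ✓ (witness j=7)
Positions where it holds: {0, 1, 2, 3, 4, 5, 6, 7} → 8.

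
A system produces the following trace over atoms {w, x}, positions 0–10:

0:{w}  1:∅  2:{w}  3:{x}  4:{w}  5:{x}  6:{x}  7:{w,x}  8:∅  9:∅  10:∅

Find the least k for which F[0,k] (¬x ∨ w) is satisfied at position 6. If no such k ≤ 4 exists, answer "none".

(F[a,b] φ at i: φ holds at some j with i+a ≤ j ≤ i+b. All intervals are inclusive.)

Scan j = 6,7,… for (¬x ∨ w):
  j=6: fails
  j=7: holds
First hit at j=7, so smallest k = 7-6 = 1.

1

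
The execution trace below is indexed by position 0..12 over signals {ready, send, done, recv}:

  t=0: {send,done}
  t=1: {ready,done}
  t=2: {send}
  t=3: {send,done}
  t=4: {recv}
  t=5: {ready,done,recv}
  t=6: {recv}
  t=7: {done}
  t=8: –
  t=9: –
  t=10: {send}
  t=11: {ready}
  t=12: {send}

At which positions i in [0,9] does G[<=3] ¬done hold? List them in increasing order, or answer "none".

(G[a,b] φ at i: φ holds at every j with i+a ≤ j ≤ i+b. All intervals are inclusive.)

8, 9

Evaluate at each i in [0,9]:
  i=0: ✗ (fails at j=0)
  i=1: ✗ (fails at j=1)
  i=2: ✗ (fails at j=3)
  i=3: ✗ (fails at j=3)
  i=4: ✗ (fails at j=5)
  i=5: ✗ (fails at j=5)
  i=6: ✗ (fails at j=7)
  i=7: ✗ (fails at j=7)
  i=8: ✓ (all of [8,11])
  i=9: ✓ (all of [9,12])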